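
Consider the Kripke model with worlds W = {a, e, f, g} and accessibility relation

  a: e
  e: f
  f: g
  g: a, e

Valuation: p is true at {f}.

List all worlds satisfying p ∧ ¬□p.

a: p is F, ¬□p is T. ✗
e: p is F, ¬□p is F. ✗
f: p is T, ¬□p is T. ✓
g: p is F, ¬□p is T. ✗

{f}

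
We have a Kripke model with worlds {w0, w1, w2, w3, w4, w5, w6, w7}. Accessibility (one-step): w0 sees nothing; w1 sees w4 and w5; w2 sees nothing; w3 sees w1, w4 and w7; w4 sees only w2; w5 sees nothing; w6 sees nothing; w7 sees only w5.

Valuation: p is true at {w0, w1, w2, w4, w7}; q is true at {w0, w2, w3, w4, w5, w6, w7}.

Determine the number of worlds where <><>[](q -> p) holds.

w0: no successors, so <><>[](q -> p) fails. ✗
w1: successors {w4, w5}; <>[](q -> p) there: w4:T, w5:F. ✓
w2: no successors, so <><>[](q -> p) fails. ✗
w3: successors {w1, w4, w7}; <>[](q -> p) there: w1:T, w4:T, w7:T. ✓
w4: successors {w2}; <>[](q -> p) there: w2:F. ✗
w5: no successors, so <><>[](q -> p) fails. ✗
w6: no successors, so <><>[](q -> p) fails. ✗
w7: successors {w5}; <>[](q -> p) there: w5:F. ✗
Satisfying worlds: {w1, w3}.

2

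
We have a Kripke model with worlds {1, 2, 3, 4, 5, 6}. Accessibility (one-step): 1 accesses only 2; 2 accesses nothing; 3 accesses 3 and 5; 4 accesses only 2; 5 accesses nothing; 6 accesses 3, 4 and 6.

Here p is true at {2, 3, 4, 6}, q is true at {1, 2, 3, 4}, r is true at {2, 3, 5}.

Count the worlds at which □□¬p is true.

1: successors {2}; □¬p there: 2:T. ✓
2: no successors, so □□¬p holds vacuously. ✓
3: successors {3, 5}; □¬p there: 3:F, 5:T. ✗
4: successors {2}; □¬p there: 2:T. ✓
5: no successors, so □□¬p holds vacuously. ✓
6: successors {3, 4, 6}; □¬p there: 3:F, 4:F, 6:F. ✗
Satisfying worlds: {1, 2, 4, 5}.

4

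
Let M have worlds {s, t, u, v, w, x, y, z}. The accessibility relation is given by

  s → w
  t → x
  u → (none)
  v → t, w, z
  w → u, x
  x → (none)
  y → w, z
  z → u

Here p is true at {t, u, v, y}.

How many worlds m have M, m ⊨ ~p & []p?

2

s: ~p is T, []p is F. ✗
t: ~p is F, []p is F. ✗
u: ~p is F, []p is T. ✗
v: ~p is F, []p is F. ✗
w: ~p is T, []p is F. ✗
x: ~p is T, []p is T. ✓
y: ~p is F, []p is F. ✗
z: ~p is T, []p is T. ✓
Satisfying worlds: {x, z}.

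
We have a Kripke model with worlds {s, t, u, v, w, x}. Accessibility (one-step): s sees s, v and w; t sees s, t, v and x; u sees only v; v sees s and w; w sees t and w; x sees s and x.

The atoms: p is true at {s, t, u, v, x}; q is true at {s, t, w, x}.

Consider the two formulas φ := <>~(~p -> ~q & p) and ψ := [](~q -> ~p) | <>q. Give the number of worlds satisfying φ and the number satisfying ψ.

For <>~(~p -> ~q & p):
s: successors {s, v, w}; ~(~p -> ~q & p) there: s:F, v:F, w:T. ✓
t: successors {s, t, v, x}; ~(~p -> ~q & p) there: s:F, t:F, v:F, x:F. ✗
u: successors {v}; ~(~p -> ~q & p) there: v:F. ✗
v: successors {s, w}; ~(~p -> ~q & p) there: s:F, w:T. ✓
w: successors {t, w}; ~(~p -> ~q & p) there: t:F, w:T. ✓
x: successors {s, x}; ~(~p -> ~q & p) there: s:F, x:F. ✗
— 3 worlds.
For [](~q -> ~p) | <>q:
s: [](~q -> ~p) is F, <>q is T. ✓
t: [](~q -> ~p) is F, <>q is T. ✓
u: [](~q -> ~p) is F, <>q is F. ✗
v: [](~q -> ~p) is T, <>q is T. ✓
w: [](~q -> ~p) is T, <>q is T. ✓
x: [](~q -> ~p) is T, <>q is T. ✓
— 5 worlds.

3 and 5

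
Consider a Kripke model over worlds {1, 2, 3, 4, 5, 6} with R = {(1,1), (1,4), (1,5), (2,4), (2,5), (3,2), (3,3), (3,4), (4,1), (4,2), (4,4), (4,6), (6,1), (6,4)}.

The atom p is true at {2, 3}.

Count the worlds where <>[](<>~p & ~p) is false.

3

1: successors {1, 4, 5}; [](<>~p & ~p) there: 1:F, 4:F, 5:T. ✓
2: successors {4, 5}; [](<>~p & ~p) there: 4:F, 5:T. ✓
3: successors {2, 3, 4}; [](<>~p & ~p) there: 2:F, 3:F, 4:F. ✗
4: successors {1, 2, 4, 6}; [](<>~p & ~p) there: 1:F, 2:F, 4:F, 6:T. ✓
5: no successors, so <>[](<>~p & ~p) fails. ✗
6: successors {1, 4}; [](<>~p & ~p) there: 1:F, 4:F. ✗
Satisfying worlds: {1, 2, 4}.
So <>[](<>~p & ~p) fails at the other 3 worlds.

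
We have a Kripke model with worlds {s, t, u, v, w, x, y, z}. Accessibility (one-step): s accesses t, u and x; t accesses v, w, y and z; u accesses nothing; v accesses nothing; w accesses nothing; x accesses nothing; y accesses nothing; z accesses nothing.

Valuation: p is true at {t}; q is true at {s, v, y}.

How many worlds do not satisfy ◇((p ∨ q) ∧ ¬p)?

s: successors {t, u, x}; (p ∨ q) ∧ ¬p there: t:F, u:F, x:F. ✗
t: successors {v, w, y, z}; (p ∨ q) ∧ ¬p there: v:T, w:F, y:T, z:F. ✓
u: no successors, so ◇((p ∨ q) ∧ ¬p) fails. ✗
v: no successors, so ◇((p ∨ q) ∧ ¬p) fails. ✗
w: no successors, so ◇((p ∨ q) ∧ ¬p) fails. ✗
x: no successors, so ◇((p ∨ q) ∧ ¬p) fails. ✗
y: no successors, so ◇((p ∨ q) ∧ ¬p) fails. ✗
z: no successors, so ◇((p ∨ q) ∧ ¬p) fails. ✗
Satisfying worlds: {t}.
So ◇((p ∨ q) ∧ ¬p) fails at the other 7 worlds.

7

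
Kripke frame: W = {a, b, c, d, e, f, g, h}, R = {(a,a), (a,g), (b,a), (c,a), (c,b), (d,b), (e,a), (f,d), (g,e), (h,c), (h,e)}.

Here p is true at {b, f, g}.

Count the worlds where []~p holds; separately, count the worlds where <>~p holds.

For []~p:
a: successors {a, g}; ~p there: a:T, g:F. ✗
b: successors {a}; ~p there: a:T. ✓
c: successors {a, b}; ~p there: a:T, b:F. ✗
d: successors {b}; ~p there: b:F. ✗
e: successors {a}; ~p there: a:T. ✓
f: successors {d}; ~p there: d:T. ✓
g: successors {e}; ~p there: e:T. ✓
h: successors {c, e}; ~p there: c:T, e:T. ✓
— 5 worlds.
For <>~p:
a: successors {a, g}; ~p there: a:T, g:F. ✓
b: successors {a}; ~p there: a:T. ✓
c: successors {a, b}; ~p there: a:T, b:F. ✓
d: successors {b}; ~p there: b:F. ✗
e: successors {a}; ~p there: a:T. ✓
f: successors {d}; ~p there: d:T. ✓
g: successors {e}; ~p there: e:T. ✓
h: successors {c, e}; ~p there: c:T, e:T. ✓
— 7 worlds.

5 and 7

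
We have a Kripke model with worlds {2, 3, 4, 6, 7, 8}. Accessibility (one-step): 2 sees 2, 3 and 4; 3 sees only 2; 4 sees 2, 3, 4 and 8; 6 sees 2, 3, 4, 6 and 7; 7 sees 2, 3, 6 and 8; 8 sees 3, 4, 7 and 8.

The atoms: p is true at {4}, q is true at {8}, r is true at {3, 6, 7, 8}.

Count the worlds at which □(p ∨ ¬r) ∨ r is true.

2: □(p ∨ ¬r) is F, r is F. ✗
3: □(p ∨ ¬r) is T, r is T. ✓
4: □(p ∨ ¬r) is F, r is F. ✗
6: □(p ∨ ¬r) is F, r is T. ✓
7: □(p ∨ ¬r) is F, r is T. ✓
8: □(p ∨ ¬r) is F, r is T. ✓
Satisfying worlds: {3, 6, 7, 8}.

4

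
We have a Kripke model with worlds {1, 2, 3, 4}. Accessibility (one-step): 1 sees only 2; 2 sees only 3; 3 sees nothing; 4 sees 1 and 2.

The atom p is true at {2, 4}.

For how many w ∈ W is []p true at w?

2

1: successors {2}; p there: 2:T. ✓
2: successors {3}; p there: 3:F. ✗
3: no successors, so []p holds vacuously. ✓
4: successors {1, 2}; p there: 1:F, 2:T. ✗
Satisfying worlds: {1, 3}.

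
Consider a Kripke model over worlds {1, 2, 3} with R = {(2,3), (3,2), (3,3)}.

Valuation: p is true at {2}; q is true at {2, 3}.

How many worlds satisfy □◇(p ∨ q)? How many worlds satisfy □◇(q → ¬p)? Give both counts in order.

3 and 3

For □◇(p ∨ q):
1: no successors, so □◇(p ∨ q) holds vacuously. ✓
2: successors {3}; ◇(p ∨ q) there: 3:T. ✓
3: successors {2, 3}; ◇(p ∨ q) there: 2:T, 3:T. ✓
— 3 worlds.
For □◇(q → ¬p):
1: no successors, so □◇(q → ¬p) holds vacuously. ✓
2: successors {3}; ◇(q → ¬p) there: 3:T. ✓
3: successors {2, 3}; ◇(q → ¬p) there: 2:T, 3:T. ✓
— 3 worlds.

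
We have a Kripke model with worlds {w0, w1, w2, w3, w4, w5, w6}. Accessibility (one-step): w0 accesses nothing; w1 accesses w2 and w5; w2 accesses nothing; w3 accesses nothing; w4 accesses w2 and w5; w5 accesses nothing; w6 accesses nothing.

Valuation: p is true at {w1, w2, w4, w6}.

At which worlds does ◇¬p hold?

w0: no successors, so ◇¬p fails. ✗
w1: successors {w2, w5}; ¬p there: w2:F, w5:T. ✓
w2: no successors, so ◇¬p fails. ✗
w3: no successors, so ◇¬p fails. ✗
w4: successors {w2, w5}; ¬p there: w2:F, w5:T. ✓
w5: no successors, so ◇¬p fails. ✗
w6: no successors, so ◇¬p fails. ✗

{w1, w4}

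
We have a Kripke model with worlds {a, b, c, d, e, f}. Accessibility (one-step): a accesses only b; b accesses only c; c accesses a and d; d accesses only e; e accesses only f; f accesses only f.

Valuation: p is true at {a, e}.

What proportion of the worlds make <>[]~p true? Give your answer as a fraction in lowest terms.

a: successors {b}; []~p there: b:T. ✓
b: successors {c}; []~p there: c:F. ✗
c: successors {a, d}; []~p there: a:T, d:F. ✓
d: successors {e}; []~p there: e:T. ✓
e: successors {f}; []~p there: f:T. ✓
f: successors {f}; []~p there: f:T. ✓
That's 5 of 6 worlds, so 5/6.

5/6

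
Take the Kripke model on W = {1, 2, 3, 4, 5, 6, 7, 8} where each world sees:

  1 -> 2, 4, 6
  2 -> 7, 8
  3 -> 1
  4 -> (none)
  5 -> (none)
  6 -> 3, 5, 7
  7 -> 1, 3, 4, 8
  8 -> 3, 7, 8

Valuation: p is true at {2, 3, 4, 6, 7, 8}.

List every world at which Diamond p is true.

{1, 2, 6, 7, 8}

1: successors {2, 4, 6}; p there: 2:T, 4:T, 6:T. ✓
2: successors {7, 8}; p there: 7:T, 8:T. ✓
3: successors {1}; p there: 1:F. ✗
4: no successors, so Diamond p fails. ✗
5: no successors, so Diamond p fails. ✗
6: successors {3, 5, 7}; p there: 3:T, 5:F, 7:T. ✓
7: successors {1, 3, 4, 8}; p there: 1:F, 3:T, 4:T, 8:T. ✓
8: successors {3, 7, 8}; p there: 3:T, 7:T, 8:T. ✓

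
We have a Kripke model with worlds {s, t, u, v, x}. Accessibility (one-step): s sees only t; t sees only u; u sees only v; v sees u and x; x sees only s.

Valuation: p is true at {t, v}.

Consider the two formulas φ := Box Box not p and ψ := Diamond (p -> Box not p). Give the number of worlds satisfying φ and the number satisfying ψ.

For Box Box not p:
s: successors {t}; Box not p there: t:T. ✓
t: successors {u}; Box not p there: u:F. ✗
u: successors {v}; Box not p there: v:T. ✓
v: successors {u, x}; Box not p there: u:F, x:T. ✗
x: successors {s}; Box not p there: s:F. ✗
— 2 worlds.
For Diamond (p -> Box not p):
s: successors {t}; p -> Box not p there: t:T. ✓
t: successors {u}; p -> Box not p there: u:T. ✓
u: successors {v}; p -> Box not p there: v:T. ✓
v: successors {u, x}; p -> Box not p there: u:T, x:T. ✓
x: successors {s}; p -> Box not p there: s:T. ✓
— 5 worlds.

2 and 5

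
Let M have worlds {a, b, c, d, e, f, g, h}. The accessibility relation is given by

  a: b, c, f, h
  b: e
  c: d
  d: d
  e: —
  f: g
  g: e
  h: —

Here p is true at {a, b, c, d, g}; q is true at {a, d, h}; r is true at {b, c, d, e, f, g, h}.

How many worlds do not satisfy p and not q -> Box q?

a: p and not q is F, Box q is F. ✓
b: p and not q is T, Box q is F. ✗
c: p and not q is T, Box q is T. ✓
d: p and not q is F, Box q is T. ✓
e: p and not q is F, Box q is T. ✓
f: p and not q is F, Box q is F. ✓
g: p and not q is T, Box q is F. ✗
h: p and not q is F, Box q is T. ✓
Satisfying worlds: {a, c, d, e, f, h}.
So p and not q -> Box q fails at the other 2 worlds.

2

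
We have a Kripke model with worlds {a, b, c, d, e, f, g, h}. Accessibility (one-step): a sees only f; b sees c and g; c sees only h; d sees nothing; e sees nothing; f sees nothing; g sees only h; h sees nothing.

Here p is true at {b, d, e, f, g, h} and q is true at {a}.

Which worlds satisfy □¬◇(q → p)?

{a, c, d, e, f, g, h}

a: successors {f}; ¬◇(q → p) there: f:T. ✓
b: successors {c, g}; ¬◇(q → p) there: c:F, g:F. ✗
c: successors {h}; ¬◇(q → p) there: h:T. ✓
d: no successors, so □¬◇(q → p) holds vacuously. ✓
e: no successors, so □¬◇(q → p) holds vacuously. ✓
f: no successors, so □¬◇(q → p) holds vacuously. ✓
g: successors {h}; ¬◇(q → p) there: h:T. ✓
h: no successors, so □¬◇(q → p) holds vacuously. ✓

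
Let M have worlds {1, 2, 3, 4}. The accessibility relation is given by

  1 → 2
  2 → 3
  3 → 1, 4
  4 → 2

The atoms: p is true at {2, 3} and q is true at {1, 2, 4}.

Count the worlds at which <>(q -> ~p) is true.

2

1: successors {2}; q -> ~p there: 2:F. ✗
2: successors {3}; q -> ~p there: 3:T. ✓
3: successors {1, 4}; q -> ~p there: 1:T, 4:T. ✓
4: successors {2}; q -> ~p there: 2:F. ✗
Satisfying worlds: {2, 3}.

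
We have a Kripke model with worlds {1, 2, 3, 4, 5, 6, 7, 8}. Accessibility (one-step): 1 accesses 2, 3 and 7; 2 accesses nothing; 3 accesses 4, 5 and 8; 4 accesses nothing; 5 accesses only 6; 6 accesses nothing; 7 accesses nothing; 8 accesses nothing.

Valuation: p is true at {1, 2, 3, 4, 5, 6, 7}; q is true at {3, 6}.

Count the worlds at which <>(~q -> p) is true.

1: successors {2, 3, 7}; ~q -> p there: 2:T, 3:T, 7:T. ✓
2: no successors, so <>(~q -> p) fails. ✗
3: successors {4, 5, 8}; ~q -> p there: 4:T, 5:T, 8:F. ✓
4: no successors, so <>(~q -> p) fails. ✗
5: successors {6}; ~q -> p there: 6:T. ✓
6: no successors, so <>(~q -> p) fails. ✗
7: no successors, so <>(~q -> p) fails. ✗
8: no successors, so <>(~q -> p) fails. ✗
Satisfying worlds: {1, 3, 5}.

3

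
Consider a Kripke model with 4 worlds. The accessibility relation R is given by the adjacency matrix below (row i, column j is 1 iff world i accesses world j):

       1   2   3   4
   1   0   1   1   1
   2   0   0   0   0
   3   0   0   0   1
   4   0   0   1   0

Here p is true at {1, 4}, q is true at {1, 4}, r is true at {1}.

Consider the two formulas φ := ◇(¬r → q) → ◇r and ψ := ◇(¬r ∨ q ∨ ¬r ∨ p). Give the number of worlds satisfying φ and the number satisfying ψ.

2 and 3

For ◇(¬r → q) → ◇r:
1: ◇(¬r → q) is T, ◇r is F. ✗
2: ◇(¬r → q) is F, ◇r is F. ✓
3: ◇(¬r → q) is T, ◇r is F. ✗
4: ◇(¬r → q) is F, ◇r is F. ✓
— 2 worlds.
For ◇(¬r ∨ q ∨ ¬r ∨ p):
1: successors {2, 3, 4}; ¬r ∨ q ∨ ¬r ∨ p there: 2:T, 3:T, 4:T. ✓
2: no successors, so ◇(¬r ∨ q ∨ ¬r ∨ p) fails. ✗
3: successors {4}; ¬r ∨ q ∨ ¬r ∨ p there: 4:T. ✓
4: successors {3}; ¬r ∨ q ∨ ¬r ∨ p there: 3:T. ✓
— 3 worlds.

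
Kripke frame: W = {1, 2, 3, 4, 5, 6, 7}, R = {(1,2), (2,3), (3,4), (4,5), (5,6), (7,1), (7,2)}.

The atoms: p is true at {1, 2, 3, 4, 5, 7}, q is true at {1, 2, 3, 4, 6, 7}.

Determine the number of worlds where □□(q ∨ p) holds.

1: successors {2}; □(q ∨ p) there: 2:T. ✓
2: successors {3}; □(q ∨ p) there: 3:T. ✓
3: successors {4}; □(q ∨ p) there: 4:T. ✓
4: successors {5}; □(q ∨ p) there: 5:T. ✓
5: successors {6}; □(q ∨ p) there: 6:T. ✓
6: no successors, so □□(q ∨ p) holds vacuously. ✓
7: successors {1, 2}; □(q ∨ p) there: 1:T, 2:T. ✓
Satisfying worlds: {1, 2, 3, 4, 5, 6, 7}.

7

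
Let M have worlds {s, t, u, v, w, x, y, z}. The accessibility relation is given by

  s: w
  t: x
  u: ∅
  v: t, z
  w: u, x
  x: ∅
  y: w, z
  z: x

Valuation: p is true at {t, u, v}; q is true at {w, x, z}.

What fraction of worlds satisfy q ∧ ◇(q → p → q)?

s: q is F, ◇(q → p → q) is T. ✗
t: q is F, ◇(q → p → q) is T. ✗
u: q is F, ◇(q → p → q) is F. ✗
v: q is F, ◇(q → p → q) is T. ✗
w: q is T, ◇(q → p → q) is T. ✓
x: q is T, ◇(q → p → q) is F. ✗
y: q is F, ◇(q → p → q) is T. ✗
z: q is T, ◇(q → p → q) is T. ✓
That's 2 of 8 worlds, so 2/8 = 1/4.

1/4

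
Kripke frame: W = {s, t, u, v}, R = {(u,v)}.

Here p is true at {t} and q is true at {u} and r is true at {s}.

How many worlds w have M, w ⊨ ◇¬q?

1

s: no successors, so ◇¬q fails. ✗
t: no successors, so ◇¬q fails. ✗
u: successors {v}; ¬q there: v:T. ✓
v: no successors, so ◇¬q fails. ✗
Satisfying worlds: {u}.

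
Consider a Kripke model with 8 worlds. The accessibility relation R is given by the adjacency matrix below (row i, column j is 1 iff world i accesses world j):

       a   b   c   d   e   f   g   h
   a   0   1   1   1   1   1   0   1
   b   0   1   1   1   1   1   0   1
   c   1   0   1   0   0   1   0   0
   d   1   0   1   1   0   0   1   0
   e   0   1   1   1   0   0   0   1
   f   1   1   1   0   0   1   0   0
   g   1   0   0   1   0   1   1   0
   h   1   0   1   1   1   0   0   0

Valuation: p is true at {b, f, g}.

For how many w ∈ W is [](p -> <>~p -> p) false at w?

a: successors {b, c, d, e, f, h}; p -> <>~p -> p there: b:T, c:T, d:T, e:T, f:T, h:T. ✓
b: successors {b, c, d, e, f, h}; p -> <>~p -> p there: b:T, c:T, d:T, e:T, f:T, h:T. ✓
c: successors {a, c, f}; p -> <>~p -> p there: a:T, c:T, f:T. ✓
d: successors {a, c, d, g}; p -> <>~p -> p there: a:T, c:T, d:T, g:T. ✓
e: successors {b, c, d, h}; p -> <>~p -> p there: b:T, c:T, d:T, h:T. ✓
f: successors {a, b, c, f}; p -> <>~p -> p there: a:T, b:T, c:T, f:T. ✓
g: successors {a, d, f, g}; p -> <>~p -> p there: a:T, d:T, f:T, g:T. ✓
h: successors {a, c, d, e}; p -> <>~p -> p there: a:T, c:T, d:T, e:T. ✓
Satisfying worlds: {a, b, c, d, e, f, g, h}.
So [](p -> <>~p -> p) fails at the other 0 worlds.

0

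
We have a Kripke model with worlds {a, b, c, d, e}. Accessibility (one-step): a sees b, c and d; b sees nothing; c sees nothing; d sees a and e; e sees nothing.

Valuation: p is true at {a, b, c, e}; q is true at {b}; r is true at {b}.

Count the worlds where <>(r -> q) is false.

a: successors {b, c, d}; r -> q there: b:T, c:T, d:T. ✓
b: no successors, so <>(r -> q) fails. ✗
c: no successors, so <>(r -> q) fails. ✗
d: successors {a, e}; r -> q there: a:T, e:T. ✓
e: no successors, so <>(r -> q) fails. ✗
Satisfying worlds: {a, d}.
So <>(r -> q) fails at the other 3 worlds.

3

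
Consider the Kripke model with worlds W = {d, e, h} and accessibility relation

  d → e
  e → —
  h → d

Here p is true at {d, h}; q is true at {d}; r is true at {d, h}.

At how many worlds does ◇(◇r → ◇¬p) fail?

d: successors {e}; ◇r → ◇¬p there: e:T. ✓
e: no successors, so ◇(◇r → ◇¬p) fails. ✗
h: successors {d}; ◇r → ◇¬p there: d:T. ✓
Satisfying worlds: {d, h}.
So ◇(◇r → ◇¬p) fails at the other 1 world.

1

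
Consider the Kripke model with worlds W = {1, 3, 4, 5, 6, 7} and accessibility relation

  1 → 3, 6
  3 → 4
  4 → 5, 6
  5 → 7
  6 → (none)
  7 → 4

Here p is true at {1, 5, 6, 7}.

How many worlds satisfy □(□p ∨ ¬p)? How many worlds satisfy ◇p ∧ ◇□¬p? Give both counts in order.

For □(□p ∨ ¬p):
1: successors {3, 6}; □p ∨ ¬p there: 3:T, 6:T. ✓
3: successors {4}; □p ∨ ¬p there: 4:T. ✓
4: successors {5, 6}; □p ∨ ¬p there: 5:T, 6:T. ✓
5: successors {7}; □p ∨ ¬p there: 7:F. ✗
6: no successors, so □(□p ∨ ¬p) holds vacuously. ✓
7: successors {4}; □p ∨ ¬p there: 4:T. ✓
— 5 worlds.
For ◇p ∧ ◇□¬p:
1: ◇p is T, ◇□¬p is T. ✓
3: ◇p is F, ◇□¬p is F. ✗
4: ◇p is T, ◇□¬p is T. ✓
5: ◇p is T, ◇□¬p is T. ✓
6: ◇p is F, ◇□¬p is F. ✗
7: ◇p is F, ◇□¬p is F. ✗
— 3 worlds.

5 and 3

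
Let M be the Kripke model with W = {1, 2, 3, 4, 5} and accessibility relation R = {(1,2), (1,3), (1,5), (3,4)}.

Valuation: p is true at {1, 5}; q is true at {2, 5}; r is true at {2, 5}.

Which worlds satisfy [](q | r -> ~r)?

{2, 3, 4, 5}

1: successors {2, 3, 5}; q | r -> ~r there: 2:F, 3:T, 5:F. ✗
2: no successors, so [](q | r -> ~r) holds vacuously. ✓
3: successors {4}; q | r -> ~r there: 4:T. ✓
4: no successors, so [](q | r -> ~r) holds vacuously. ✓
5: no successors, so [](q | r -> ~r) holds vacuously. ✓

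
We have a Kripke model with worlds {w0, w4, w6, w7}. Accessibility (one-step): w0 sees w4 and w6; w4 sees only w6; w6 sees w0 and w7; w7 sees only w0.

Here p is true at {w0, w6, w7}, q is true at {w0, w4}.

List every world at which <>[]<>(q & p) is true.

{w0}

w0: successors {w4, w6}; []<>(q & p) there: w4:T, w6:F. ✓
w4: successors {w6}; []<>(q & p) there: w6:F. ✗
w6: successors {w0, w7}; []<>(q & p) there: w0:F, w7:F. ✗
w7: successors {w0}; []<>(q & p) there: w0:F. ✗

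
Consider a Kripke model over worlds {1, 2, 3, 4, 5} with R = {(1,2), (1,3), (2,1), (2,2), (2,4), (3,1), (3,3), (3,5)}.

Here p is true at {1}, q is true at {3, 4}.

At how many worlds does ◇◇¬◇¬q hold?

3

1: successors {2, 3}; ◇¬◇¬q there: 2:T, 3:T. ✓
2: successors {1, 2, 4}; ◇¬◇¬q there: 1:F, 2:T, 4:F. ✓
3: successors {1, 3, 5}; ◇¬◇¬q there: 1:F, 3:T, 5:F. ✓
4: no successors, so ◇◇¬◇¬q fails. ✗
5: no successors, so ◇◇¬◇¬q fails. ✗
Satisfying worlds: {1, 2, 3}.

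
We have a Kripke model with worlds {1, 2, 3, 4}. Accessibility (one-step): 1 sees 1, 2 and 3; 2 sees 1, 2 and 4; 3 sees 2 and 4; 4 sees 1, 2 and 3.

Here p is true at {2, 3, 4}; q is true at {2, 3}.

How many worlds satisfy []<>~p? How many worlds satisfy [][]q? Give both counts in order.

2 and 0

For []<>~p:
1: successors {1, 2, 3}; <>~p there: 1:T, 2:T, 3:F. ✗
2: successors {1, 2, 4}; <>~p there: 1:T, 2:T, 4:T. ✓
3: successors {2, 4}; <>~p there: 2:T, 4:T. ✓
4: successors {1, 2, 3}; <>~p there: 1:T, 2:T, 3:F. ✗
— 2 worlds.
For [][]q:
1: successors {1, 2, 3}; []q there: 1:F, 2:F, 3:F. ✗
2: successors {1, 2, 4}; []q there: 1:F, 2:F, 4:F. ✗
3: successors {2, 4}; []q there: 2:F, 4:F. ✗
4: successors {1, 2, 3}; []q there: 1:F, 2:F, 3:F. ✗
— 0 worlds.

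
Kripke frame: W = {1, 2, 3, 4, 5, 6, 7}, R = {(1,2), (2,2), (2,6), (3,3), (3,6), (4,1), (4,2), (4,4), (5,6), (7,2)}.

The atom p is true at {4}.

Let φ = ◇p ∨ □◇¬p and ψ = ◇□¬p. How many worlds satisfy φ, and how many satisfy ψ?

4 and 6

For ◇p ∨ □◇¬p:
1: ◇p is F, □◇¬p is T. ✓
2: ◇p is F, □◇¬p is F. ✗
3: ◇p is F, □◇¬p is F. ✗
4: ◇p is T, □◇¬p is T. ✓
5: ◇p is F, □◇¬p is F. ✗
6: ◇p is F, □◇¬p is T. ✓
7: ◇p is F, □◇¬p is T. ✓
— 4 worlds.
For ◇□¬p:
1: successors {2}; □¬p there: 2:T. ✓
2: successors {2, 6}; □¬p there: 2:T, 6:T. ✓
3: successors {3, 6}; □¬p there: 3:T, 6:T. ✓
4: successors {1, 2, 4}; □¬p there: 1:T, 2:T, 4:F. ✓
5: successors {6}; □¬p there: 6:T. ✓
6: no successors, so ◇□¬p fails. ✗
7: successors {2}; □¬p there: 2:T. ✓
— 6 worlds.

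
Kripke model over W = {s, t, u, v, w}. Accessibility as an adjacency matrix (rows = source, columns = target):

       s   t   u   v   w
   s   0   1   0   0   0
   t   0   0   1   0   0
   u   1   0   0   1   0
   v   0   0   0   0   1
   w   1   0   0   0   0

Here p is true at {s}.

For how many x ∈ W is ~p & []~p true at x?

s: ~p is F, []~p is T. ✗
t: ~p is T, []~p is T. ✓
u: ~p is T, []~p is F. ✗
v: ~p is T, []~p is T. ✓
w: ~p is T, []~p is F. ✗
Satisfying worlds: {t, v}.

2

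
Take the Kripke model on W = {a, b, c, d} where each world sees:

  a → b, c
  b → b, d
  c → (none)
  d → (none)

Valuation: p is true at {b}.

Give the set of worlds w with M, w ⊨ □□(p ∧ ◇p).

{c, d}

a: successors {b, c}; □(p ∧ ◇p) there: b:F, c:T. ✗
b: successors {b, d}; □(p ∧ ◇p) there: b:F, d:T. ✗
c: no successors, so □□(p ∧ ◇p) holds vacuously. ✓
d: no successors, so □□(p ∧ ◇p) holds vacuously. ✓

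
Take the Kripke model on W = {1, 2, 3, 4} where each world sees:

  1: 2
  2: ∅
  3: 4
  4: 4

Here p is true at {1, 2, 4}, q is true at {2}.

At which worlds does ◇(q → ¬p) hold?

1: successors {2}; q → ¬p there: 2:F. ✗
2: no successors, so ◇(q → ¬p) fails. ✗
3: successors {4}; q → ¬p there: 4:T. ✓
4: successors {4}; q → ¬p there: 4:T. ✓

{3, 4}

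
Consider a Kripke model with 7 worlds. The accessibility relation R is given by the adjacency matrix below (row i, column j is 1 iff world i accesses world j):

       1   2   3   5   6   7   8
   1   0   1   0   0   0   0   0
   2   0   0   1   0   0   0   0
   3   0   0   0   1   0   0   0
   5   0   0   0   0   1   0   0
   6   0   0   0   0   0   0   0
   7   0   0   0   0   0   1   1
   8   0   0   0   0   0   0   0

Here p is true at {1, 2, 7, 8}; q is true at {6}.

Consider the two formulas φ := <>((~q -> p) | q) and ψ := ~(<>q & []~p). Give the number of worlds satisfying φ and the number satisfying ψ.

3 and 6

For <>((~q -> p) | q):
1: successors {2}; (~q -> p) | q there: 2:T. ✓
2: successors {3}; (~q -> p) | q there: 3:F. ✗
3: successors {5}; (~q -> p) | q there: 5:F. ✗
5: successors {6}; (~q -> p) | q there: 6:T. ✓
6: no successors, so <>((~q -> p) | q) fails. ✗
7: successors {7, 8}; (~q -> p) | q there: 7:T, 8:T. ✓
8: no successors, so <>((~q -> p) | q) fails. ✗
— 3 worlds.
For ~(<>q & []~p):
1: <>q & []~p is F. ✓
2: <>q & []~p is F. ✓
3: <>q & []~p is F. ✓
5: <>q & []~p is T. ✗
6: <>q & []~p is F. ✓
7: <>q & []~p is F. ✓
8: <>q & []~p is F. ✓
— 6 worlds.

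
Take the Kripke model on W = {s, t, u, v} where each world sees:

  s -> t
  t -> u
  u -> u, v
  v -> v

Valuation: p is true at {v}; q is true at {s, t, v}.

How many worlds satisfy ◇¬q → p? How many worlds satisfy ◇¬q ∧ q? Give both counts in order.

For ◇¬q → p:
s: ◇¬q is F, p is F. ✓
t: ◇¬q is T, p is F. ✗
u: ◇¬q is T, p is F. ✗
v: ◇¬q is F, p is T. ✓
— 2 worlds.
For ◇¬q ∧ q:
s: ◇¬q is F, q is T. ✗
t: ◇¬q is T, q is T. ✓
u: ◇¬q is T, q is F. ✗
v: ◇¬q is F, q is T. ✗
— 1 world.

2 and 1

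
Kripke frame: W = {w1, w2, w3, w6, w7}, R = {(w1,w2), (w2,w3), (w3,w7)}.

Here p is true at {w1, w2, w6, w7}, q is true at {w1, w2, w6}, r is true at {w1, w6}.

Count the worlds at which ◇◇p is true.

1

w1: successors {w2}; ◇p there: w2:F. ✗
w2: successors {w3}; ◇p there: w3:T. ✓
w3: successors {w7}; ◇p there: w7:F. ✗
w6: no successors, so ◇◇p fails. ✗
w7: no successors, so ◇◇p fails. ✗
Satisfying worlds: {w2}.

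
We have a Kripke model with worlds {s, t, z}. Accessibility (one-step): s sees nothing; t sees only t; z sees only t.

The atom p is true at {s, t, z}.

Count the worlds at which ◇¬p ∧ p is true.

0

s: ◇¬p is F, p is T. ✗
t: ◇¬p is F, p is T. ✗
z: ◇¬p is F, p is T. ✗
Satisfying worlds: ∅.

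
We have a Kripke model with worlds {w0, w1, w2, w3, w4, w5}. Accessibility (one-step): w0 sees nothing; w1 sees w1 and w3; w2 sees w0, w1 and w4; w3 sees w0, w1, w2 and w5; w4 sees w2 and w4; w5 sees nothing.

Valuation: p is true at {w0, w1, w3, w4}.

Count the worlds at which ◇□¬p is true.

2

w0: no successors, so ◇□¬p fails. ✗
w1: successors {w1, w3}; □¬p there: w1:F, w3:F. ✗
w2: successors {w0, w1, w4}; □¬p there: w0:T, w1:F, w4:F. ✓
w3: successors {w0, w1, w2, w5}; □¬p there: w0:T, w1:F, w2:F, w5:T. ✓
w4: successors {w2, w4}; □¬p there: w2:F, w4:F. ✗
w5: no successors, so ◇□¬p fails. ✗
Satisfying worlds: {w2, w3}.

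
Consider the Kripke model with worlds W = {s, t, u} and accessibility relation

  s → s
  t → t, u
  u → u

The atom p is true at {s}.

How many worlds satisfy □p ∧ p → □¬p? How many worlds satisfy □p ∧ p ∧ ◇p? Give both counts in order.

2 and 1

For □p ∧ p → □¬p:
s: □p ∧ p is T, □¬p is F. ✗
t: □p ∧ p is F, □¬p is T. ✓
u: □p ∧ p is F, □¬p is T. ✓
— 2 worlds.
For □p ∧ p ∧ ◇p:
s: □p is T, p ∧ ◇p is T. ✓
t: □p is F, p ∧ ◇p is F. ✗
u: □p is F, p ∧ ◇p is F. ✗
— 1 world.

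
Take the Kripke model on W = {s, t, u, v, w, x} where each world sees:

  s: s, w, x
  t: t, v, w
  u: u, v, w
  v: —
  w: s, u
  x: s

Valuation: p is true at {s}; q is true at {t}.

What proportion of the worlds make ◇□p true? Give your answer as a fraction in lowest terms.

1/2

s: successors {s, w, x}; □p there: s:F, w:F, x:T. ✓
t: successors {t, v, w}; □p there: t:F, v:T, w:F. ✓
u: successors {u, v, w}; □p there: u:F, v:T, w:F. ✓
v: no successors, so ◇□p fails. ✗
w: successors {s, u}; □p there: s:F, u:F. ✗
x: successors {s}; □p there: s:F. ✗
That's 3 of 6 worlds, so 3/6 = 1/2.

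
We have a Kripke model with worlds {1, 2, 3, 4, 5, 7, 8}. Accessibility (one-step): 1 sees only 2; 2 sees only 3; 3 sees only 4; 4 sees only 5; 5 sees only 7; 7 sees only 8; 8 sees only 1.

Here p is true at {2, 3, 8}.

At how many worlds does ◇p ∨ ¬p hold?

5

1: ◇p is T, ¬p is T. ✓
2: ◇p is T, ¬p is F. ✓
3: ◇p is F, ¬p is F. ✗
4: ◇p is F, ¬p is T. ✓
5: ◇p is F, ¬p is T. ✓
7: ◇p is T, ¬p is T. ✓
8: ◇p is F, ¬p is F. ✗
Satisfying worlds: {1, 2, 4, 5, 7}.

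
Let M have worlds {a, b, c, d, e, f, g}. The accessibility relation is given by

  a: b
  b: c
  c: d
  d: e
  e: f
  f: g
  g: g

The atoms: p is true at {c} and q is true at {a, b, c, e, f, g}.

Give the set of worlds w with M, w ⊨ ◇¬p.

{a, c, d, e, f, g}

a: successors {b}; ¬p there: b:T. ✓
b: successors {c}; ¬p there: c:F. ✗
c: successors {d}; ¬p there: d:T. ✓
d: successors {e}; ¬p there: e:T. ✓
e: successors {f}; ¬p there: f:T. ✓
f: successors {g}; ¬p there: g:T. ✓
g: successors {g}; ¬p there: g:T. ✓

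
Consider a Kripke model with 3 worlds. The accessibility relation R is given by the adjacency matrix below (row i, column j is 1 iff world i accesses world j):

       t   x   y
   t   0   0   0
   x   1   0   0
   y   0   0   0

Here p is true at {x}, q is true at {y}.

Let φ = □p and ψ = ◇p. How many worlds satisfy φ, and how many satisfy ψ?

For □p:
t: no successors, so □p holds vacuously. ✓
x: successors {t}; p there: t:F. ✗
y: no successors, so □p holds vacuously. ✓
— 2 worlds.
For ◇p:
t: no successors, so ◇p fails. ✗
x: successors {t}; p there: t:F. ✗
y: no successors, so ◇p fails. ✗
— 0 worlds.

2 and 0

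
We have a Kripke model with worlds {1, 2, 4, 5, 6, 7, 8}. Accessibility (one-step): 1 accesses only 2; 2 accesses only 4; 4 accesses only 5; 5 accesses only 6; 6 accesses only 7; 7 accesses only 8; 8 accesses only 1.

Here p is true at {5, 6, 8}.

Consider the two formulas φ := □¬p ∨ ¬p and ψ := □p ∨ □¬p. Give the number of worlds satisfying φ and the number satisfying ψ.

For □¬p ∨ ¬p:
1: □¬p is T, ¬p is T. ✓
2: □¬p is T, ¬p is T. ✓
4: □¬p is F, ¬p is T. ✓
5: □¬p is F, ¬p is F. ✗
6: □¬p is T, ¬p is F. ✓
7: □¬p is F, ¬p is T. ✓
8: □¬p is T, ¬p is F. ✓
— 6 worlds.
For □p ∨ □¬p:
1: □p is F, □¬p is T. ✓
2: □p is F, □¬p is T. ✓
4: □p is T, □¬p is F. ✓
5: □p is T, □¬p is F. ✓
6: □p is F, □¬p is T. ✓
7: □p is T, □¬p is F. ✓
8: □p is F, □¬p is T. ✓
— 7 worlds.

6 and 7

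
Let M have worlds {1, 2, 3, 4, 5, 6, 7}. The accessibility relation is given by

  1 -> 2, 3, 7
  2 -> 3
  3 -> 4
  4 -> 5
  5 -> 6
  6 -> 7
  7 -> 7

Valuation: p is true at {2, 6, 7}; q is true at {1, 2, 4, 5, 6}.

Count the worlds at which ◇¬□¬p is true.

5

1: successors {2, 3, 7}; ¬□¬p there: 2:F, 3:F, 7:T. ✓
2: successors {3}; ¬□¬p there: 3:F. ✗
3: successors {4}; ¬□¬p there: 4:F. ✗
4: successors {5}; ¬□¬p there: 5:T. ✓
5: successors {6}; ¬□¬p there: 6:T. ✓
6: successors {7}; ¬□¬p there: 7:T. ✓
7: successors {7}; ¬□¬p there: 7:T. ✓
Satisfying worlds: {1, 4, 5, 6, 7}.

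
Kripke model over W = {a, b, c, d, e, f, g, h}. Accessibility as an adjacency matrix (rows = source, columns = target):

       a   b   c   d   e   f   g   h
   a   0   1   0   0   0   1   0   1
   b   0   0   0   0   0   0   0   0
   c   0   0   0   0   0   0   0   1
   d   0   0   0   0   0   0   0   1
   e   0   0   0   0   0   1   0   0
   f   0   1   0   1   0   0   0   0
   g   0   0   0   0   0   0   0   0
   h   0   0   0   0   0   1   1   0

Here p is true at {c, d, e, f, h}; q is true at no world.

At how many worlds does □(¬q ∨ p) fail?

0

a: successors {b, f, h}; ¬q ∨ p there: b:T, f:T, h:T. ✓
b: no successors, so □(¬q ∨ p) holds vacuously. ✓
c: successors {h}; ¬q ∨ p there: h:T. ✓
d: successors {h}; ¬q ∨ p there: h:T. ✓
e: successors {f}; ¬q ∨ p there: f:T. ✓
f: successors {b, d}; ¬q ∨ p there: b:T, d:T. ✓
g: no successors, so □(¬q ∨ p) holds vacuously. ✓
h: successors {f, g}; ¬q ∨ p there: f:T, g:T. ✓
Satisfying worlds: {a, b, c, d, e, f, g, h}.
So □(¬q ∨ p) fails at the other 0 worlds.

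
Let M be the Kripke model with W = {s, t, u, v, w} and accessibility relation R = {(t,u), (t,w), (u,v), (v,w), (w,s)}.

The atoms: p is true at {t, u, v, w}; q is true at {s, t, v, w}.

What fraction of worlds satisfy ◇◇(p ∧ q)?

2/5

s: no successors, so ◇◇(p ∧ q) fails. ✗
t: successors {u, w}; ◇(p ∧ q) there: u:T, w:F. ✓
u: successors {v}; ◇(p ∧ q) there: v:T. ✓
v: successors {w}; ◇(p ∧ q) there: w:F. ✗
w: successors {s}; ◇(p ∧ q) there: s:F. ✗
That's 2 of 5 worlds, so 2/5.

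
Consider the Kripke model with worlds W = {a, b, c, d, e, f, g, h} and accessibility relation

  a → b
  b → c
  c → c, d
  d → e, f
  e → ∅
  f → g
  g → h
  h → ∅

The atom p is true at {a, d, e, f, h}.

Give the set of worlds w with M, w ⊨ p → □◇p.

a: p is T, □◇p is F. ✗
b: p is F, □◇p is T. ✓
c: p is F, □◇p is T. ✓
d: p is T, □◇p is F. ✗
e: p is T, □◇p is T. ✓
f: p is T, □◇p is T. ✓
g: p is F, □◇p is F. ✓
h: p is T, □◇p is T. ✓

{b, c, e, f, g, h}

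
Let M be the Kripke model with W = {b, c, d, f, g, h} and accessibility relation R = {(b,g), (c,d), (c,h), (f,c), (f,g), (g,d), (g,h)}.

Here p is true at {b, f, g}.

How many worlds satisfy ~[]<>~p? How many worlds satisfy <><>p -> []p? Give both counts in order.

2 and 6

For ~[]<>~p:
b: []<>~p is T. ✗
c: []<>~p is F. ✓
d: []<>~p is T. ✗
f: []<>~p is T. ✗
g: []<>~p is F. ✓
h: []<>~p is T. ✗
— 2 worlds.
For <><>p -> []p:
b: <><>p is F, []p is T. ✓
c: <><>p is F, []p is F. ✓
d: <><>p is F, []p is T. ✓
f: <><>p is F, []p is F. ✓
g: <><>p is F, []p is F. ✓
h: <><>p is F, []p is T. ✓
— 6 worlds.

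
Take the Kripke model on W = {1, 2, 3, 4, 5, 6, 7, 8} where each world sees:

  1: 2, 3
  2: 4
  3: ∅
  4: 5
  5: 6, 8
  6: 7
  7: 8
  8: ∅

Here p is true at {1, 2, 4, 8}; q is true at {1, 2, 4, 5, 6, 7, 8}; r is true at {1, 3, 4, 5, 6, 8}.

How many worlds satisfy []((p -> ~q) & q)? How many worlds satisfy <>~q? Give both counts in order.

4 and 1

For []((p -> ~q) & q):
1: successors {2, 3}; (p -> ~q) & q there: 2:F, 3:F. ✗
2: successors {4}; (p -> ~q) & q there: 4:F. ✗
3: no successors, so []((p -> ~q) & q) holds vacuously. ✓
4: successors {5}; (p -> ~q) & q there: 5:T. ✓
5: successors {6, 8}; (p -> ~q) & q there: 6:T, 8:F. ✗
6: successors {7}; (p -> ~q) & q there: 7:T. ✓
7: successors {8}; (p -> ~q) & q there: 8:F. ✗
8: no successors, so []((p -> ~q) & q) holds vacuously. ✓
— 4 worlds.
For <>~q:
1: successors {2, 3}; ~q there: 2:F, 3:T. ✓
2: successors {4}; ~q there: 4:F. ✗
3: no successors, so <>~q fails. ✗
4: successors {5}; ~q there: 5:F. ✗
5: successors {6, 8}; ~q there: 6:F, 8:F. ✗
6: successors {7}; ~q there: 7:F. ✗
7: successors {8}; ~q there: 8:F. ✗
8: no successors, so <>~q fails. ✗
— 1 world.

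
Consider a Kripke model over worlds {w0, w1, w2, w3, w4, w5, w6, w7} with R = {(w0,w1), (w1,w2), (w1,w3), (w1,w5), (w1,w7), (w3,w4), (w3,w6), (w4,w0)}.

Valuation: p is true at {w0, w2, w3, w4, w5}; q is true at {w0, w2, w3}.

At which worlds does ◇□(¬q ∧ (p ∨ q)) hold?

{w1, w3}

w0: successors {w1}; □(¬q ∧ (p ∨ q)) there: w1:F. ✗
w1: successors {w2, w3, w5, w7}; □(¬q ∧ (p ∨ q)) there: w2:T, w3:F, w5:T, w7:T. ✓
w2: no successors, so ◇□(¬q ∧ (p ∨ q)) fails. ✗
w3: successors {w4, w6}; □(¬q ∧ (p ∨ q)) there: w4:F, w6:T. ✓
w4: successors {w0}; □(¬q ∧ (p ∨ q)) there: w0:F. ✗
w5: no successors, so ◇□(¬q ∧ (p ∨ q)) fails. ✗
w6: no successors, so ◇□(¬q ∧ (p ∨ q)) fails. ✗
w7: no successors, so ◇□(¬q ∧ (p ∨ q)) fails. ✗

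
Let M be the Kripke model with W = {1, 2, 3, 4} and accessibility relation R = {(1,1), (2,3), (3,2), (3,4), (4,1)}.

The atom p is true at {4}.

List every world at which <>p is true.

{3}

1: successors {1}; p there: 1:F. ✗
2: successors {3}; p there: 3:F. ✗
3: successors {2, 4}; p there: 2:F, 4:T. ✓
4: successors {1}; p there: 1:F. ✗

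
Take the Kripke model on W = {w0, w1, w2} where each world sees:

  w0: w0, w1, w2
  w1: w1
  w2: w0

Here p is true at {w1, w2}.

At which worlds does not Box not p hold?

{w0, w1}

w0: Box not p is F. ✓
w1: Box not p is F. ✓
w2: Box not p is T. ✗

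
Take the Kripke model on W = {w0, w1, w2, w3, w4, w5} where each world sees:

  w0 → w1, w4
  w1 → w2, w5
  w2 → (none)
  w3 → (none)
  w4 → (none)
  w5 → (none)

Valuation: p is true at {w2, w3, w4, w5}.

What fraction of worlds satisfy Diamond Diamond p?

w0: successors {w1, w4}; Diamond p there: w1:T, w4:F. ✓
w1: successors {w2, w5}; Diamond p there: w2:F, w5:F. ✗
w2: no successors, so Diamond Diamond p fails. ✗
w3: no successors, so Diamond Diamond p fails. ✗
w4: no successors, so Diamond Diamond p fails. ✗
w5: no successors, so Diamond Diamond p fails. ✗
That's 1 of 6 worlds, so 1/6.

1/6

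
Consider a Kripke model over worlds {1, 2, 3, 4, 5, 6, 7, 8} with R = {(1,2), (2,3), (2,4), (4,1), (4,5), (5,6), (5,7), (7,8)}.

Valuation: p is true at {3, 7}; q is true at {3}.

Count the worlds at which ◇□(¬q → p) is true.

1: successors {2}; □(¬q → p) there: 2:F. ✗
2: successors {3, 4}; □(¬q → p) there: 3:T, 4:F. ✓
3: no successors, so ◇□(¬q → p) fails. ✗
4: successors {1, 5}; □(¬q → p) there: 1:F, 5:F. ✗
5: successors {6, 7}; □(¬q → p) there: 6:T, 7:F. ✓
6: no successors, so ◇□(¬q → p) fails. ✗
7: successors {8}; □(¬q → p) there: 8:T. ✓
8: no successors, so ◇□(¬q → p) fails. ✗
Satisfying worlds: {2, 5, 7}.

3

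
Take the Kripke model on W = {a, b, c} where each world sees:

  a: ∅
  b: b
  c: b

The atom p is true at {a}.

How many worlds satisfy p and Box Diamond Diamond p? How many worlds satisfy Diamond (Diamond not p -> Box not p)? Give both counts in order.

For p and Box Diamond Diamond p:
a: p is T, Box Diamond Diamond p is T. ✓
b: p is F, Box Diamond Diamond p is F. ✗
c: p is F, Box Diamond Diamond p is F. ✗
— 1 world.
For Diamond (Diamond not p -> Box not p):
a: no successors, so Diamond (Diamond not p -> Box not p) fails. ✗
b: successors {b}; Diamond not p -> Box not p there: b:T. ✓
c: successors {b}; Diamond not p -> Box not p there: b:T. ✓
— 2 worlds.

1 and 2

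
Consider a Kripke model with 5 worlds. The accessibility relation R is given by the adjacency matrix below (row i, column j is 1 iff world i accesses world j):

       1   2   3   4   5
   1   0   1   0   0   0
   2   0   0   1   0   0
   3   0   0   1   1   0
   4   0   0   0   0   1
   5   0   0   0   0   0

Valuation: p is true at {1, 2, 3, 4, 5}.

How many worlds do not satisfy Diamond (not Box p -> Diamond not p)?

1: successors {2}; not Box p -> Diamond not p there: 2:T. ✓
2: successors {3}; not Box p -> Diamond not p there: 3:T. ✓
3: successors {3, 4}; not Box p -> Diamond not p there: 3:T, 4:T. ✓
4: successors {5}; not Box p -> Diamond not p there: 5:T. ✓
5: no successors, so Diamond (not Box p -> Diamond not p) fails. ✗
Satisfying worlds: {1, 2, 3, 4}.
So Diamond (not Box p -> Diamond not p) fails at the other 1 world.

1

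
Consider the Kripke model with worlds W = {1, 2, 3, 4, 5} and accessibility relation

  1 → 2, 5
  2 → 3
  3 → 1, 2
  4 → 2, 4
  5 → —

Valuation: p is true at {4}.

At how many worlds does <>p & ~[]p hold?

1

1: <>p is F, ~[]p is T. ✗
2: <>p is F, ~[]p is T. ✗
3: <>p is F, ~[]p is T. ✗
4: <>p is T, ~[]p is T. ✓
5: <>p is F, ~[]p is F. ✗
Satisfying worlds: {4}.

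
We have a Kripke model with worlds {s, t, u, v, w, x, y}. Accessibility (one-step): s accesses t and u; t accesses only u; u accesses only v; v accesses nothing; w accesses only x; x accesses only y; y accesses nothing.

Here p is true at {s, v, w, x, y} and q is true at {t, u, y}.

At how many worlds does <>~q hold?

2

s: successors {t, u}; ~q there: t:F, u:F. ✗
t: successors {u}; ~q there: u:F. ✗
u: successors {v}; ~q there: v:T. ✓
v: no successors, so <>~q fails. ✗
w: successors {x}; ~q there: x:T. ✓
x: successors {y}; ~q there: y:F. ✗
y: no successors, so <>~q fails. ✗
Satisfying worlds: {u, w}.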